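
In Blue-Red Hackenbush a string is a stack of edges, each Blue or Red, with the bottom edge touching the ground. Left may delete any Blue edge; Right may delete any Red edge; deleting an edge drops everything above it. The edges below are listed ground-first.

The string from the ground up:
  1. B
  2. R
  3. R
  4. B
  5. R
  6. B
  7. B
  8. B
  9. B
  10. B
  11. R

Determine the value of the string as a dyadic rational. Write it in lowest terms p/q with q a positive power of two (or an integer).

Prefix values for B R R B R B B B B B R via {L|R} + simplicity:
val_1 [B]  L=[0]  R=[(no moves)]  = 1
val_2 [BR]  L=[0]  R=[1]  = 1/2
val_3 [BRR]  L=[0]  R=[1/2,1]  = 1/4
val_4 [BRRB]  L=[0,1/4]  R=[1/2,1]  = 3/8
val_5 [BRRBR]  L=[0,1/4]  R=[3/8,1/2,1]  = 5/16
val_6 [BRRBRB]  L=[0,1/4,5/16]  R=[3/8,1/2,1]  = 11/32
val_7 [BRRBRBB]  L=[0,1/4,5/16,11/32]  R=[3/8,1/2,1]  = 23/64
val_8 [BRRBRBBB]  L=[0,1/4,5/16,11/32,23/64]  R=[3/8,1/2,1]  = 47/128
val_9 [BRRBRBBBB]  L=[0,1/4,5/16,11/32,23/64,47/128]  R=[3/8,1/2,1]  = 95/256
val_10 [BRRBRBBBBB]  L=[0,1/4,5/16,11/32,23/64,47/128,95/256]  R=[3/8,1/2,1]  = 191/512
val_11 [BRRBRBBBBBR]  L=[0,1/4,5/16,11/32,23/64,47/128,95/256]  R=[191/512,3/8,1/2,1]  = 381/1024

381/1024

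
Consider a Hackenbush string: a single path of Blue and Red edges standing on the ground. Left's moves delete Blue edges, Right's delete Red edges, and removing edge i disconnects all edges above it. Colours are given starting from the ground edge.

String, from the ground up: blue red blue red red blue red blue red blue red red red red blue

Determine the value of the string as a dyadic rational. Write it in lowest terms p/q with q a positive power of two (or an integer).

1 of 15 · b · max L 0 · min R +∞ gives 1
2 of 15 · br · max L 0 · min R 1 gives 1/2
3 of 15 · brb · max L 1/2 · min R 1 gives 3/4
4 of 15 · brbr · max L 1/2 · min R 3/4 gives 5/8
5 of 15 · brbrr · max L 1/2 · min R 5/8 gives 9/16
6 of 15 · brbrrb · max L 9/16 · min R 5/8 gives 19/32
7 of 15 · brbrrbr · max L 9/16 · min R 19/32 gives 37/64
8 of 15 · brbrrbrb · max L 37/64 · min R 19/32 gives 75/128
9 of 15 · brbrrbrbr · max L 37/64 · min R 75/128 gives 149/256
10 of 15 · brbrrbrbrb · max L 149/256 · min R 75/128 gives 299/512
11 of 15 · brbrrbrbrbr · max L 149/256 · min R 299/512 gives 597/1024
12 of 15 · brbrrbrbrbrr · max L 149/256 · min R 597/1024 gives 1193/2048
13 of 15 · brbrrbrbrbrrr · max L 149/256 · min R 1193/2048 gives 2385/4096
14 of 15 · brbrrbrbrbrrrr · max L 149/256 · min R 2385/4096 gives 4769/8192
15 of 15 · brbrrbrbrbrrrrb · max L 4769/8192 · min R 2385/4096 gives 9539/16384

9539/16384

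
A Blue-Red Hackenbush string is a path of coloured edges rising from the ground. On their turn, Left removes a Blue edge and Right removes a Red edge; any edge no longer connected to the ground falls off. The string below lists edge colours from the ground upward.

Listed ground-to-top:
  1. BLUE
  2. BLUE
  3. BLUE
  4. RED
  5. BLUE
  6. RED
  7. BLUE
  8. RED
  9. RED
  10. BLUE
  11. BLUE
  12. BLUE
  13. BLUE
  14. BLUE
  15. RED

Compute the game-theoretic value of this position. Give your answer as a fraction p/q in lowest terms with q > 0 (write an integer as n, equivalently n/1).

Recurse on prefixes of the 15-edge string BLUE BLUE BLUE RED BLUE RED BLUE RED RED BLUE BLUE BLUE BLUE BLUE RED:
g_1 [B]  L=[0]  R=[·]  → 1
g_2 [BB]  L=[0; 1]  R=[·]  → 2
g_3 [BBB]  L=[0; 1; 2]  R=[·]  → 3
g_4 [BBBR]  L=[0; 1; 2]  R=[3]  → 5/2
g_5 [BBBRB]  L=[0; 1; 2; 5/2]  R=[3]  → 11/4
g_6 [BBBRBR]  L=[0; 1; 2; 5/2]  R=[11/4; 3]  → 21/8
g_7 [BBBRBRB]  L=[0; 1; 2; 5/2; 21/8]  R=[11/4; 3]  → 43/16
g_8 [BBBRBRBR]  L=[0; 1; 2; 5/2; 21/8]  R=[43/16; 11/4; 3]  → 85/32
g_9 [BBBRBRBRR]  L=[0; 1; 2; 5/2; 21/8]  R=[85/32; 43/16; 11/4; 3]  → 169/64
g_10 [BBBRBRBRRB]  L=[0; 1; 2; 5/2; 21/8; 169/64]  R=[85/32; 43/16; 11/4; 3]  → 339/128
g_11 [BBBRBRBRRBB]  L=[0; 1; 2; 5/2; 21/8; 169/64; 339/128]  R=[85/32; 43/16; 11/4; 3]  → 679/256
g_12 [BBBRBRBRRBBB]  L=[0; 1; 2; 5/2; 21/8; 169/64; 339/128; 679/256]  R=[85/32; 43/16; 11/4; 3]  → 1359/512
g_13 [BBBRBRBRRBBBB]  L=[0; 1; 2; 5/2; 21/8; 169/64; 339/128; 679/256; 1359/512]  R=[85/32; 43/16; 11/4; 3]  → 2719/1024
g_14 [BBBRBRBRRBBBBB]  L=[0; 1; 2; 5/2; 21/8; 169/64; 339/128; 679/256; 1359/512; 2719/1024]  R=[85/32; 43/16; 11/4; 3]  → 5439/2048
g_15 [BBBRBRBRRBBBBBR]  L=[0; 1; 2; 5/2; 21/8; 169/64; 339/128; 679/256; 1359/512; 2719/1024]  R=[5439/2048; 85/32; 43/16; 11/4; 3]  → 10877/4096

10877/4096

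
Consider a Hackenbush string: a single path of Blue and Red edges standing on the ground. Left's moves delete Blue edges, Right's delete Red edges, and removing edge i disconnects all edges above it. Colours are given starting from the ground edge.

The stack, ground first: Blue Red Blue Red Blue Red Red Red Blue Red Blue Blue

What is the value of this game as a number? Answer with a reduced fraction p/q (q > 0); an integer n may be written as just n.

value_1 [B]  L=[0]  R=[∅]  so 1
value_2 [BR]  L=[0]  R=[1]  so 1/2
value_3 [BRB]  L=[0, 1/2]  R=[1]  so 3/4
value_4 [BRBR]  L=[0, 1/2]  R=[3/4, 1]  so 5/8
value_5 [BRBRB]  L=[0, 1/2, 5/8]  R=[3/4, 1]  so 11/16
value_6 [BRBRBR]  L=[0, 1/2, 5/8]  R=[11/16, 3/4, 1]  so 21/32
value_7 [BRBRBRR]  L=[0, 1/2, 5/8]  R=[21/32, 11/16, 3/4, 1]  so 41/64
value_8 [BRBRBRRR]  L=[0, 1/2, 5/8]  R=[41/64, 21/32, 11/16, 3/4, 1]  so 81/128
value_9 [BRBRBRRRB]  L=[0, 1/2, 5/8, 81/128]  R=[41/64, 21/32, 11/16, 3/4, 1]  so 163/256
value_10 [BRBRBRRRBR]  L=[0, 1/2, 5/8, 81/128]  R=[163/256, 41/64, 21/32, 11/16, 3/4, 1]  so 325/512
value_11 [BRBRBRRRBRB]  L=[0, 1/2, 5/8, 81/128, 325/512]  R=[163/256, 41/64, 21/32, 11/16, 3/4, 1]  so 651/1024
value_12 [BRBRBRRRBRBB]  L=[0, 1/2, 5/8, 81/128, 325/512, 651/1024]  R=[163/256, 41/64, 21/32, 11/16, 3/4, 1]  so 1303/2048

1303/2048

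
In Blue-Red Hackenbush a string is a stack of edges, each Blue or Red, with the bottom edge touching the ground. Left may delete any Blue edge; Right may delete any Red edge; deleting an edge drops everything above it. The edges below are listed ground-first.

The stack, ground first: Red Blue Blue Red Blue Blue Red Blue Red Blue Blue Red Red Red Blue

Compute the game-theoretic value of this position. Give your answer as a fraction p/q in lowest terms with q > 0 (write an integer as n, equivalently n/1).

-4765/16384

Build val(s[:k]) for k = 1..15, string s = Red Blue Blue Red Blue Blue Red Blue Red Blue Blue Red Red Red Blue.
step 1: add Red to get R; options L={ ∅ } R={ 0 } → -1
step 2: add Blue to get RB; options L={ -1 } R={ 0 } → -1/2
step 3: add Blue to get RBB; options L={ -1; -1/2 } R={ 0 } → -1/4
step 4: add Red to get RBBR; options L={ -1; -1/2 } R={ -1/4; 0 } → -3/8
step 5: add Blue to get RBBRB; options L={ -1; -1/2; -3/8 } R={ -1/4; 0 } → -5/16
step 6: add Blue to get RBBRBB; options L={ -1; -1/2; -3/8; -5/16 } R={ -1/4; 0 } → -9/32
step 7: add Red to get RBBRBBR; options L={ -1; -1/2; -3/8; -5/16 } R={ -9/32; -1/4; 0 } → -19/64
step 8: add Blue to get RBBRBBRB; options L={ -1; -1/2; -3/8; -5/16; -19/64 } R={ -9/32; -1/4; 0 } → -37/128
step 9: add Red to get RBBRBBRBR; options L={ -1; -1/2; -3/8; -5/16; -19/64 } R={ -37/128; -9/32; -1/4; 0 } → -75/256
step 10: add Blue to get RBBRBBRBRB; options L={ -1; -1/2; -3/8; -5/16; -19/64; -75/256 } R={ -37/128; -9/32; -1/4; 0 } → -149/512
step 11: add Blue to get RBBRBBRBRBB; options L={ -1; -1/2; -3/8; -5/16; -19/64; -75/256; -149/512 } R={ -37/128; -9/32; -1/4; 0 } → -297/1024
step 12: add Red to get RBBRBBRBRBBR; options L={ -1; -1/2; -3/8; -5/16; -19/64; -75/256; -149/512 } R={ -297/1024; -37/128; -9/32; -1/4; 0 } → -595/2048
step 13: add Red to get RBBRBBRBRBBRR; options L={ -1; -1/2; -3/8; -5/16; -19/64; -75/256; -149/512 } R={ -595/2048; -297/1024; -37/128; -9/32; -1/4; 0 } → -1191/4096
step 14: add Red to get RBBRBBRBRBBRRR; options L={ -1; -1/2; -3/8; -5/16; -19/64; -75/256; -149/512 } R={ -1191/4096; -595/2048; -297/1024; -37/128; -9/32; -1/4; 0 } → -2383/8192
step 15: add Blue to get RBBRBBRBRBBRRRB; options L={ -1; -1/2; -3/8; -5/16; -19/64; -75/256; -149/512; -2383/8192 } R={ -1191/4096; -595/2048; -297/1024; -37/128; -9/32; -1/4; 0 } → -4765/16384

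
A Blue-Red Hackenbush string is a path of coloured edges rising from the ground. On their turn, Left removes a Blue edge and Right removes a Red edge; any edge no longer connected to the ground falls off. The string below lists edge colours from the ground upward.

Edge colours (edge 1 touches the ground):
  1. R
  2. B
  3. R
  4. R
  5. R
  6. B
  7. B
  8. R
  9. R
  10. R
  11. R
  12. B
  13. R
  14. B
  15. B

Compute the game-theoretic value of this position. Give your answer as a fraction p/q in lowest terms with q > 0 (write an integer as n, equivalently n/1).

Prefix values for R B R R R B B R R R R B R B B via {L|R} + simplicity:
1 of 15 · R · max L −∞ · min R 0 — -1
2 of 15 · RB · max L -1 · min R 0 — -1/2
3 of 15 · RBR · max L -1 · min R -1/2 — -3/4
4 of 15 · RBRR · max L -1 · min R -3/4 — -7/8
5 of 15 · RBRRR · max L -1 · min R -7/8 — -15/16
6 of 15 · RBRRRB · max L -15/16 · min R -7/8 — -29/32
7 of 15 · RBRRRBB · max L -29/32 · min R -7/8 — -57/64
8 of 15 · RBRRRBBR · max L -29/32 · min R -57/64 — -115/128
9 of 15 · RBRRRBBRR · max L -29/32 · min R -115/128 — -231/256
10 of 15 · RBRRRBBRRR · max L -29/32 · min R -231/256 — -463/512
11 of 15 · RBRRRBBRRRR · max L -29/32 · min R -463/512 — -927/1024
12 of 15 · RBRRRBBRRRRB · max L -927/1024 · min R -463/512 — -1853/2048
13 of 15 · RBRRRBBRRRRBR · max L -927/1024 · min R -1853/2048 — -3707/4096
14 of 15 · RBRRRBBRRRRBRB · max L -3707/4096 · min R -1853/2048 — -7413/8192
15 of 15 · RBRRRBBRRRRBRBB · max L -7413/8192 · min R -1853/2048 — -14825/16384

-14825/16384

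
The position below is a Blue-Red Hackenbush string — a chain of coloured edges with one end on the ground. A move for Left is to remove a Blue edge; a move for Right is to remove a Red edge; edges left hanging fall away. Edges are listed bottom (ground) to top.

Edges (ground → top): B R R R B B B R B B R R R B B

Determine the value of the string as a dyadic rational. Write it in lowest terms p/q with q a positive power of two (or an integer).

1 of 15 · B · max L 0 · min R +∞ => 1
2 of 15 · BR · max L 0 · min R 1 => 1/2
3 of 15 · BRR · max L 0 · min R 1/2 => 1/4
4 of 15 · BRRR · max L 0 · min R 1/4 => 1/8
5 of 15 · BRRRB · max L 1/8 · min R 1/4 => 3/16
6 of 15 · BRRRBB · max L 3/16 · min R 1/4 => 7/32
7 of 15 · BRRRBBB · max L 7/32 · min R 1/4 => 15/64
8 of 15 · BRRRBBBR · max L 7/32 · min R 15/64 => 29/128
9 of 15 · BRRRBBBRB · max L 29/128 · min R 15/64 => 59/256
10 of 15 · BRRRBBBRBB · max L 59/256 · min R 15/64 => 119/512
11 of 15 · BRRRBBBRBBR · max L 59/256 · min R 119/512 => 237/1024
12 of 15 · BRRRBBBRBBRR · max L 59/256 · min R 237/1024 => 473/2048
13 of 15 · BRRRBBBRBBRRR · max L 59/256 · min R 473/2048 => 945/4096
14 of 15 · BRRRBBBRBBRRRB · max L 945/4096 · min R 473/2048 => 1891/8192
15 of 15 · BRRRBBBRBBRRRBB · max L 1891/8192 · min R 473/2048 => 3783/16384

3783/16384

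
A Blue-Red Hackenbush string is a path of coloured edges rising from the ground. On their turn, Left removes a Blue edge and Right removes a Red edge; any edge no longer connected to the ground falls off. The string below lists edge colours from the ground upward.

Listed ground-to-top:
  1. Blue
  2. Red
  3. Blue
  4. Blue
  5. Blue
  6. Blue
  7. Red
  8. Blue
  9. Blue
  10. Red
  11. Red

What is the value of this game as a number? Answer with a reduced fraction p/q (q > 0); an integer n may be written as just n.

Build g(s[:k]) for k = 1..11, string s = Blue Red Blue Blue Blue Blue Red Blue Blue Red Red.
g(B) = { 0 | none } → 1
g(BR) = { 0 | 1 } → 1/2
g(BRB) = { 0, 1/2 | 1 } → 3/4
g(BRBB) = { 0, 1/2, 3/4 | 1 } → 7/8
g(BRBBB) = { 0, 1/2, 3/4, 7/8 | 1 } → 15/16
g(BRBBBB) = { 0, 1/2, 3/4, 7/8, 15/16 | 1 } → 31/32
g(BRBBBBR) = { 0, 1/2, 3/4, 7/8, 15/16 | 31/32, 1 } → 61/64
g(BRBBBBRB) = { 0, 1/2, 3/4, 7/8, 15/16, 61/64 | 31/32, 1 } → 123/128
g(BRBBBBRBB) = { 0, 1/2, 3/4, 7/8, 15/16, 61/64, 123/128 | 31/32, 1 } → 247/256
g(BRBBBBRBBR) = { 0, 1/2, 3/4, 7/8, 15/16, 61/64, 123/128 | 247/256, 31/32, 1 } → 493/512
g(BRBBBBRBBRR) = { 0, 1/2, 3/4, 7/8, 15/16, 61/64, 123/128 | 493/512, 247/256, 31/32, 1 } → 985/1024

985/1024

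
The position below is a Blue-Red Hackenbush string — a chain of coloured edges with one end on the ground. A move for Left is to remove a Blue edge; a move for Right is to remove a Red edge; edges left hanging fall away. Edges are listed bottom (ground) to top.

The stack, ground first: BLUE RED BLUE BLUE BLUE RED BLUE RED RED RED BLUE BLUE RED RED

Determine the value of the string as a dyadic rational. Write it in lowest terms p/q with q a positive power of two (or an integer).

Build val(s[:k]) for k = 1..14, string s = BLUE RED BLUE BLUE BLUE RED BLUE RED RED RED BLUE BLUE RED RED.
val(B) = { 0 |  } so 1
val(BR) = { 0 | 1 } so 1/2
val(BRB) = { 0 1/2 | 1 } so 3/4
val(BRBB) = { 0 1/2 3/4 | 1 } so 7/8
val(BRBBB) = { 0 1/2 3/4 7/8 | 1 } so 15/16
val(BRBBBR) = { 0 1/2 3/4 7/8 | 15/16 1 } so 29/32
val(BRBBBRB) = { 0 1/2 3/4 7/8 29/32 | 15/16 1 } so 59/64
val(BRBBBRBR) = { 0 1/2 3/4 7/8 29/32 | 59/64 15/16 1 } so 117/128
val(BRBBBRBRR) = { 0 1/2 3/4 7/8 29/32 | 117/128 59/64 15/16 1 } so 233/256
val(BRBBBRBRRR) = { 0 1/2 3/4 7/8 29/32 | 233/256 117/128 59/64 15/16 1 } so 465/512
val(BRBBBRBRRRB) = { 0 1/2 3/4 7/8 29/32 465/512 | 233/256 117/128 59/64 15/16 1 } so 931/1024
val(BRBBBRBRRRBB) = { 0 1/2 3/4 7/8 29/32 465/512 931/1024 | 233/256 117/128 59/64 15/16 1 } so 1863/2048
val(BRBBBRBRRRBBR) = { 0 1/2 3/4 7/8 29/32 465/512 931/1024 | 1863/2048 233/256 117/128 59/64 15/16 1 } so 3725/4096
val(BRBBBRBRRRBBRR) = { 0 1/2 3/4 7/8 29/32 465/512 931/1024 | 3725/4096 1863/2048 233/256 117/128 59/64 15/16 1 } so 7449/8192

7449/8192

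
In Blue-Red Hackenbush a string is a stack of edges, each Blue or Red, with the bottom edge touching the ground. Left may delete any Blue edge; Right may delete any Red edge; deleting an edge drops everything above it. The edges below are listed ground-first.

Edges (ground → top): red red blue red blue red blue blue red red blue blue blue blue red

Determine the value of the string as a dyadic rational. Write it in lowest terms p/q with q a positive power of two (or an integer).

-13507/8192

val_1 [r]  L=[(no moves)]  R=[0]  → -1
val_2 [rr]  L=[(no moves)]  R=[-1,0]  → -2
val_3 [rrb]  L=[-2]  R=[-1,0]  → -3/2
val_4 [rrbr]  L=[-2]  R=[-3/2,-1,0]  → -7/4
val_5 [rrbrb]  L=[-2,-7/4]  R=[-3/2,-1,0]  → -13/8
val_6 [rrbrbr]  L=[-2,-7/4]  R=[-13/8,-3/2,-1,0]  → -27/16
val_7 [rrbrbrb]  L=[-2,-7/4,-27/16]  R=[-13/8,-3/2,-1,0]  → -53/32
val_8 [rrbrbrbb]  L=[-2,-7/4,-27/16,-53/32]  R=[-13/8,-3/2,-1,0]  → -105/64
val_9 [rrbrbrbbr]  L=[-2,-7/4,-27/16,-53/32]  R=[-105/64,-13/8,-3/2,-1,0]  → -211/128
val_10 [rrbrbrbbrr]  L=[-2,-7/4,-27/16,-53/32]  R=[-211/128,-105/64,-13/8,-3/2,-1,0]  → -423/256
val_11 [rrbrbrbbrrb]  L=[-2,-7/4,-27/16,-53/32,-423/256]  R=[-211/128,-105/64,-13/8,-3/2,-1,0]  → -845/512
val_12 [rrbrbrbbrrbb]  L=[-2,-7/4,-27/16,-53/32,-423/256,-845/512]  R=[-211/128,-105/64,-13/8,-3/2,-1,0]  → -1689/1024
val_13 [rrbrbrbbrrbbb]  L=[-2,-7/4,-27/16,-53/32,-423/256,-845/512,-1689/1024]  R=[-211/128,-105/64,-13/8,-3/2,-1,0]  → -3377/2048
val_14 [rrbrbrbbrrbbbb]  L=[-2,-7/4,-27/16,-53/32,-423/256,-845/512,-1689/1024,-3377/2048]  R=[-211/128,-105/64,-13/8,-3/2,-1,0]  → -6753/4096
val_15 [rrbrbrbbrrbbbbr]  L=[-2,-7/4,-27/16,-53/32,-423/256,-845/512,-1689/1024,-3377/2048]  R=[-6753/4096,-211/128,-105/64,-13/8,-3/2,-1,0]  → -13507/8192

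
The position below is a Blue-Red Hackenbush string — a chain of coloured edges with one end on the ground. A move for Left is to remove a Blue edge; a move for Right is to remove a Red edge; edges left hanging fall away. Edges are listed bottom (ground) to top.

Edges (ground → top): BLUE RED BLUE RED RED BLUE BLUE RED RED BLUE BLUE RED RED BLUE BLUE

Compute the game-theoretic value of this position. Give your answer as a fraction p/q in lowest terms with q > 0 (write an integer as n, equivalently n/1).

9831/16384

B: Left { 0 }, Right { — } -> simplest 1
BR: Left { 0 }, Right { 1 } -> simplest 1/2
BRB: Left { 0; 1/2 }, Right { 1 } -> simplest 3/4
BRBR: Left { 0; 1/2 }, Right { 3/4; 1 } -> simplest 5/8
BRBRR: Left { 0; 1/2 }, Right { 5/8; 3/4; 1 } -> simplest 9/16
BRBRRB: Left { 0; 1/2; 9/16 }, Right { 5/8; 3/4; 1 } -> simplest 19/32
BRBRRBB: Left { 0; 1/2; 9/16; 19/32 }, Right { 5/8; 3/4; 1 } -> simplest 39/64
BRBRRBBR: Left { 0; 1/2; 9/16; 19/32 }, Right { 39/64; 5/8; 3/4; 1 } -> simplest 77/128
BRBRRBBRR: Left { 0; 1/2; 9/16; 19/32 }, Right { 77/128; 39/64; 5/8; 3/4; 1 } -> simplest 153/256
BRBRRBBRRB: Left { 0; 1/2; 9/16; 19/32; 153/256 }, Right { 77/128; 39/64; 5/8; 3/4; 1 } -> simplest 307/512
BRBRRBBRRBB: Left { 0; 1/2; 9/16; 19/32; 153/256; 307/512 }, Right { 77/128; 39/64; 5/8; 3/4; 1 } -> simplest 615/1024
BRBRRBBRRBBR: Left { 0; 1/2; 9/16; 19/32; 153/256; 307/512 }, Right { 615/1024; 77/128; 39/64; 5/8; 3/4; 1 } -> simplest 1229/2048
BRBRRBBRRBBRR: Left { 0; 1/2; 9/16; 19/32; 153/256; 307/512 }, Right { 1229/2048; 615/1024; 77/128; 39/64; 5/8; 3/4; 1 } -> simplest 2457/4096
BRBRRBBRRBBRRB: Left { 0; 1/2; 9/16; 19/32; 153/256; 307/512; 2457/4096 }, Right { 1229/2048; 615/1024; 77/128; 39/64; 5/8; 3/4; 1 } -> simplest 4915/8192
BRBRRBBRRBBRRBB: Left { 0; 1/2; 9/16; 19/32; 153/256; 307/512; 2457/4096; 4915/8192 }, Right { 1229/2048; 615/1024; 77/128; 39/64; 5/8; 3/4; 1 } -> simplest 9831/16384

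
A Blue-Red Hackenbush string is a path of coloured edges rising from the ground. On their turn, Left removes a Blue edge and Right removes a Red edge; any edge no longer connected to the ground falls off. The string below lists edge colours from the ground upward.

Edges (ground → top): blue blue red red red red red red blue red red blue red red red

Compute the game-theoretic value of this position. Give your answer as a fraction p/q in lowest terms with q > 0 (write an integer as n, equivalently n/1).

g_1 [b]  L=[0]  R=[none]  => 1
g_2 [bb]  L=[0, 1]  R=[none]  => 2
g_3 [bbr]  L=[0, 1]  R=[2]  => 3/2
g_4 [bbrr]  L=[0, 1]  R=[3/2, 2]  => 5/4
g_5 [bbrrr]  L=[0, 1]  R=[5/4, 3/2, 2]  => 9/8
g_6 [bbrrrr]  L=[0, 1]  R=[9/8, 5/4, 3/2, 2]  => 17/16
g_7 [bbrrrrr]  L=[0, 1]  R=[17/16, 9/8, 5/4, 3/2, 2]  => 33/32
g_8 [bbrrrrrr]  L=[0, 1]  R=[33/32, 17/16, 9/8, 5/4, 3/2, 2]  => 65/64
g_9 [bbrrrrrrb]  L=[0, 1, 65/64]  R=[33/32, 17/16, 9/8, 5/4, 3/2, 2]  => 131/128
g_10 [bbrrrrrrbr]  L=[0, 1, 65/64]  R=[131/128, 33/32, 17/16, 9/8, 5/4, 3/2, 2]  => 261/256
g_11 [bbrrrrrrbrr]  L=[0, 1, 65/64]  R=[261/256, 131/128, 33/32, 17/16, 9/8, 5/4, 3/2, 2]  => 521/512
g_12 [bbrrrrrrbrrb]  L=[0, 1, 65/64, 521/512]  R=[261/256, 131/128, 33/32, 17/16, 9/8, 5/4, 3/2, 2]  => 1043/1024
g_13 [bbrrrrrrbrrbr]  L=[0, 1, 65/64, 521/512]  R=[1043/1024, 261/256, 131/128, 33/32, 17/16, 9/8, 5/4, 3/2, 2]  => 2085/2048
g_14 [bbrrrrrrbrrbrr]  L=[0, 1, 65/64, 521/512]  R=[2085/2048, 1043/1024, 261/256, 131/128, 33/32, 17/16, 9/8, 5/4, 3/2, 2]  => 4169/4096
g_15 [bbrrrrrrbrrbrrr]  L=[0, 1, 65/64, 521/512]  R=[4169/4096, 2085/2048, 1043/1024, 261/256, 131/128, 33/32, 17/16, 9/8, 5/4, 3/2, 2]  => 8337/8192

8337/8192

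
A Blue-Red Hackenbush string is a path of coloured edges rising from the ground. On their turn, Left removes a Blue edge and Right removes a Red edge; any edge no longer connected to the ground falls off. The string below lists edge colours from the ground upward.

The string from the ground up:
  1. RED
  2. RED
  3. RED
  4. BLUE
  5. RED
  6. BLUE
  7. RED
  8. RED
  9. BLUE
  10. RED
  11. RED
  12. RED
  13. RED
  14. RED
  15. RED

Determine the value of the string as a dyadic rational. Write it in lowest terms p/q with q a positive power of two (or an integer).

-11135/4096

Build value(s[:k]) for k = 1..15, string s = RED RED RED BLUE RED BLUE RED RED BLUE RED RED RED RED RED RED.
edge 1 of 15 (RED): { (no moves) | 0 } -> -1
edge 2 of 15 (RED): { (no moves) | -1; 0 } -> -2
edge 3 of 15 (RED): { (no moves) | -2; -1; 0 } -> -3
edge 4 of 15 (BLUE): { -3 | -2; -1; 0 } -> -5/2
edge 5 of 15 (RED): { -3 | -5/2; -2; -1; 0 } -> -11/4
edge 6 of 15 (BLUE): { -3; -11/4 | -5/2; -2; -1; 0 } -> -21/8
edge 7 of 15 (RED): { -3; -11/4 | -21/8; -5/2; -2; -1; 0 } -> -43/16
edge 8 of 15 (RED): { -3; -11/4 | -43/16; -21/8; -5/2; -2; -1; 0 } -> -87/32
edge 9 of 15 (BLUE): { -3; -11/4; -87/32 | -43/16; -21/8; -5/2; -2; -1; 0 } -> -173/64
edge 10 of 15 (RED): { -3; -11/4; -87/32 | -173/64; -43/16; -21/8; -5/2; -2; -1; 0 } -> -347/128
edge 11 of 15 (RED): { -3; -11/4; -87/32 | -347/128; -173/64; -43/16; -21/8; -5/2; -2; -1; 0 } -> -695/256
edge 12 of 15 (RED): { -3; -11/4; -87/32 | -695/256; -347/128; -173/64; -43/16; -21/8; -5/2; -2; -1; 0 } -> -1391/512
edge 13 of 15 (RED): { -3; -11/4; -87/32 | -1391/512; -695/256; -347/128; -173/64; -43/16; -21/8; -5/2; -2; -1; 0 } -> -2783/1024
edge 14 of 15 (RED): { -3; -11/4; -87/32 | -2783/1024; -1391/512; -695/256; -347/128; -173/64; -43/16; -21/8; -5/2; -2; -1; 0 } -> -5567/2048
edge 15 of 15 (RED): { -3; -11/4; -87/32 | -5567/2048; -2783/1024; -1391/512; -695/256; -347/128; -173/64; -43/16; -21/8; -5/2; -2; -1; 0 } -> -11135/4096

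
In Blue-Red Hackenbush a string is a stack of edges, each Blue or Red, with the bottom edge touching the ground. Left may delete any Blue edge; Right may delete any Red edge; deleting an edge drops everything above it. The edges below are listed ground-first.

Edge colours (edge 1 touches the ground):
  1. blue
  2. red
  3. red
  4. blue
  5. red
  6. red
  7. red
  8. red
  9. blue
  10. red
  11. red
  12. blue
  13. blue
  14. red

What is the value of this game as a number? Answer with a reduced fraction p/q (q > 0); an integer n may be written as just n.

2125/8192

1 of 14 · b · max L 0 · min R +∞ => 1
2 of 14 · br · max L 0 · min R 1 => 1/2
3 of 14 · brr · max L 0 · min R 1/2 => 1/4
4 of 14 · brrb · max L 1/4 · min R 1/2 => 3/8
5 of 14 · brrbr · max L 1/4 · min R 3/8 => 5/16
6 of 14 · brrbrr · max L 1/4 · min R 5/16 => 9/32
7 of 14 · brrbrrr · max L 1/4 · min R 9/32 => 17/64
8 of 14 · brrbrrrr · max L 1/4 · min R 17/64 => 33/128
9 of 14 · brrbrrrrb · max L 33/128 · min R 17/64 => 67/256
10 of 14 · brrbrrrrbr · max L 33/128 · min R 67/256 => 133/512
11 of 14 · brrbrrrrbrr · max L 33/128 · min R 133/512 => 265/1024
12 of 14 · brrbrrrrbrrb · max L 265/1024 · min R 133/512 => 531/2048
13 of 14 · brrbrrrrbrrbb · max L 531/2048 · min R 133/512 => 1063/4096
14 of 14 · brrbrrrrbrrbbr · max L 531/2048 · min R 1063/4096 => 2125/8192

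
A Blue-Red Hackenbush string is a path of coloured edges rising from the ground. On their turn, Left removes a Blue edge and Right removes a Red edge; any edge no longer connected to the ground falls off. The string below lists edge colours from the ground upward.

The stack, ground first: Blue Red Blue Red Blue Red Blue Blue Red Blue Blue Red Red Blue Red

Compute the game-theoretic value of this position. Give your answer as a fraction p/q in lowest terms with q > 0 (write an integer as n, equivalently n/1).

Prefix values for Blue Red Blue Red Blue Red Blue Blue Red Blue Blue Red Red Blue Red via {L|R} + simplicity:
value(B) = { 0 | none } -> 1
value(BR) = { 0 | 1 } -> 1/2
value(BRB) = { 0; 1/2 | 1 } -> 3/4
value(BRBR) = { 0; 1/2 | 3/4; 1 } -> 5/8
value(BRBRB) = { 0; 1/2; 5/8 | 3/4; 1 } -> 11/16
value(BRBRBR) = { 0; 1/2; 5/8 | 11/16; 3/4; 1 } -> 21/32
value(BRBRBRB) = { 0; 1/2; 5/8; 21/32 | 11/16; 3/4; 1 } -> 43/64
value(BRBRBRBB) = { 0; 1/2; 5/8; 21/32; 43/64 | 11/16; 3/4; 1 } -> 87/128
value(BRBRBRBBR) = { 0; 1/2; 5/8; 21/32; 43/64 | 87/128; 11/16; 3/4; 1 } -> 173/256
value(BRBRBRBBRB) = { 0; 1/2; 5/8; 21/32; 43/64; 173/256 | 87/128; 11/16; 3/4; 1 } -> 347/512
value(BRBRBRBBRBB) = { 0; 1/2; 5/8; 21/32; 43/64; 173/256; 347/512 | 87/128; 11/16; 3/4; 1 } -> 695/1024
value(BRBRBRBBRBBR) = { 0; 1/2; 5/8; 21/32; 43/64; 173/256; 347/512 | 695/1024; 87/128; 11/16; 3/4; 1 } -> 1389/2048
value(BRBRBRBBRBBRR) = { 0; 1/2; 5/8; 21/32; 43/64; 173/256; 347/512 | 1389/2048; 695/1024; 87/128; 11/16; 3/4; 1 } -> 2777/4096
value(BRBRBRBBRBBRRB) = { 0; 1/2; 5/8; 21/32; 43/64; 173/256; 347/512; 2777/4096 | 1389/2048; 695/1024; 87/128; 11/16; 3/4; 1 } -> 5555/8192
value(BRBRBRBBRBBRRBR) = { 0; 1/2; 5/8; 21/32; 43/64; 173/256; 347/512; 2777/4096 | 5555/8192; 1389/2048; 695/1024; 87/128; 11/16; 3/4; 1 } -> 11109/16384

11109/16384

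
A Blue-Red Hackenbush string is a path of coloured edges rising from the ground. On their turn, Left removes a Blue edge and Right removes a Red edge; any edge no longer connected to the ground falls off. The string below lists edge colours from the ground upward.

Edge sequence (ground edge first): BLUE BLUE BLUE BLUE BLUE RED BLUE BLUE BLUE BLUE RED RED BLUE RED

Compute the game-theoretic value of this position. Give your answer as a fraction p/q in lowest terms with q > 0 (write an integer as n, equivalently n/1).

2533/512

value(B) = { 0 | — } ⇒ 1
value(BB) = { 0; 1 | — } ⇒ 2
value(BBB) = { 0; 1; 2 | — } ⇒ 3
value(BBBB) = { 0; 1; 2; 3 | — } ⇒ 4
value(BBBBB) = { 0; 1; 2; 3; 4 | — } ⇒ 5
value(BBBBBR) = { 0; 1; 2; 3; 4 | 5 } ⇒ 9/2
value(BBBBBRB) = { 0; 1; 2; 3; 4; 9/2 | 5 } ⇒ 19/4
value(BBBBBRBB) = { 0; 1; 2; 3; 4; 9/2; 19/4 | 5 } ⇒ 39/8
value(BBBBBRBBB) = { 0; 1; 2; 3; 4; 9/2; 19/4; 39/8 | 5 } ⇒ 79/16
value(BBBBBRBBBB) = { 0; 1; 2; 3; 4; 9/2; 19/4; 39/8; 79/16 | 5 } ⇒ 159/32
value(BBBBBRBBBBR) = { 0; 1; 2; 3; 4; 9/2; 19/4; 39/8; 79/16 | 159/32; 5 } ⇒ 317/64
value(BBBBBRBBBBRR) = { 0; 1; 2; 3; 4; 9/2; 19/4; 39/8; 79/16 | 317/64; 159/32; 5 } ⇒ 633/128
value(BBBBBRBBBBRRB) = { 0; 1; 2; 3; 4; 9/2; 19/4; 39/8; 79/16; 633/128 | 317/64; 159/32; 5 } ⇒ 1267/256
value(BBBBBRBBBBRRBR) = { 0; 1; 2; 3; 4; 9/2; 19/4; 39/8; 79/16; 633/128 | 1267/256; 317/64; 159/32; 5 } ⇒ 2533/512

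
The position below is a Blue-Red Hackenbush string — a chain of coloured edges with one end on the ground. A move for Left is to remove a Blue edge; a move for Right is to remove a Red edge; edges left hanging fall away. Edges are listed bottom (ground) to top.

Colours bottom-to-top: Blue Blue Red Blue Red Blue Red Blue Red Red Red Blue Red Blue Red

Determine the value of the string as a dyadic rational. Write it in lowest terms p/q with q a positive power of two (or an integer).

13589/8192

Build val(s[:k]) for k = 1..15, string s = Blue Blue Red Blue Red Blue Red Blue Red Red Red Blue Red Blue Red.
1 of 15 · B · max L 0 · min R +∞ → 1
2 of 15 · BB · max L 1 · min R +∞ → 2
3 of 15 · BBR · max L 1 · min R 2 → 3/2
4 of 15 · BBRB · max L 3/2 · min R 2 → 7/4
5 of 15 · BBRBR · max L 3/2 · min R 7/4 → 13/8
6 of 15 · BBRBRB · max L 13/8 · min R 7/4 → 27/16
7 of 15 · BBRBRBR · max L 13/8 · min R 27/16 → 53/32
8 of 15 · BBRBRBRB · max L 53/32 · min R 27/16 → 107/64
9 of 15 · BBRBRBRBR · max L 53/32 · min R 107/64 → 213/128
10 of 15 · BBRBRBRBRR · max L 53/32 · min R 213/128 → 425/256
11 of 15 · BBRBRBRBRRR · max L 53/32 · min R 425/256 → 849/512
12 of 15 · BBRBRBRBRRRB · max L 849/512 · min R 425/256 → 1699/1024
13 of 15 · BBRBRBRBRRRBR · max L 849/512 · min R 1699/1024 → 3397/2048
14 of 15 · BBRBRBRBRRRBRB · max L 3397/2048 · min R 1699/1024 → 6795/4096
15 of 15 · BBRBRBRBRRRBRBR · max L 3397/2048 · min R 6795/4096 → 13589/8192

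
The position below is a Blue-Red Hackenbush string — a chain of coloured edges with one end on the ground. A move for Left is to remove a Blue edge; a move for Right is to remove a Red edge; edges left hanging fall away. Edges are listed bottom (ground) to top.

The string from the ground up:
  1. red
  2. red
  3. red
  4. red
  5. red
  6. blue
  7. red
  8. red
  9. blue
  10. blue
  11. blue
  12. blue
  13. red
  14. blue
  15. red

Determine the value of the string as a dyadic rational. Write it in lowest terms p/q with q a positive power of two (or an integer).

-4875/1024

Build val(s[:k]) for k = 1..15, string s = red red red red red blue red red blue blue blue blue red blue red.
step 1: add red to get r; options L={ — } R={ 0 } — -1
step 2: add red to get rr; options L={ — } R={ -1, 0 } — -2
step 3: add red to get rrr; options L={ — } R={ -2, -1, 0 } — -3
step 4: add red to get rrrr; options L={ — } R={ -3, -2, -1, 0 } — -4
step 5: add red to get rrrrr; options L={ — } R={ -4, -3, -2, -1, 0 } — -5
step 6: add blue to get rrrrrb; options L={ -5 } R={ -4, -3, -2, -1, 0 } — -9/2
step 7: add red to get rrrrrbr; options L={ -5 } R={ -9/2, -4, -3, -2, -1, 0 } — -19/4
step 8: add red to get rrrrrbrr; options L={ -5 } R={ -19/4, -9/2, -4, -3, -2, -1, 0 } — -39/8
step 9: add blue to get rrrrrbrrb; options L={ -5, -39/8 } R={ -19/4, -9/2, -4, -3, -2, -1, 0 } — -77/16
step 10: add blue to get rrrrrbrrbb; options L={ -5, -39/8, -77/16 } R={ -19/4, -9/2, -4, -3, -2, -1, 0 } — -153/32
step 11: add blue to get rrrrrbrrbbb; options L={ -5, -39/8, -77/16, -153/32 } R={ -19/4, -9/2, -4, -3, -2, -1, 0 } — -305/64
step 12: add blue to get rrrrrbrrbbbb; options L={ -5, -39/8, -77/16, -153/32, -305/64 } R={ -19/4, -9/2, -4, -3, -2, -1, 0 } — -609/128
step 13: add red to get rrrrrbrrbbbbr; options L={ -5, -39/8, -77/16, -153/32, -305/64 } R={ -609/128, -19/4, -9/2, -4, -3, -2, -1, 0 } — -1219/256
step 14: add blue to get rrrrrbrrbbbbrb; options L={ -5, -39/8, -77/16, -153/32, -305/64, -1219/256 } R={ -609/128, -19/4, -9/2, -4, -3, -2, -1, 0 } — -2437/512
step 15: add red to get rrrrrbrrbbbbrbr; options L={ -5, -39/8, -77/16, -153/32, -305/64, -1219/256 } R={ -2437/512, -609/128, -19/4, -9/2, -4, -3, -2, -1, 0 } — -4875/1024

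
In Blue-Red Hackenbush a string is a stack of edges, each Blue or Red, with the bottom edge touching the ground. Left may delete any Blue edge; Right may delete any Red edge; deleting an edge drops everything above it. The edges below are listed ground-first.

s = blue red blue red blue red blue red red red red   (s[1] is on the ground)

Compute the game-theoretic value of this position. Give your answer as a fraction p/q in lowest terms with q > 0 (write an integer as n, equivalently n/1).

Prefix values for blue red blue red blue red blue red red red red via {L|R} + simplicity:
value(b) = { 0 | none } => 1
value(br) = { 0 | 1 } => 1/2
value(brb) = { 0,1/2 | 1 } => 3/4
value(brbr) = { 0,1/2 | 3/4,1 } => 5/8
value(brbrb) = { 0,1/2,5/8 | 3/4,1 } => 11/16
value(brbrbr) = { 0,1/2,5/8 | 11/16,3/4,1 } => 21/32
value(brbrbrb) = { 0,1/2,5/8,21/32 | 11/16,3/4,1 } => 43/64
value(brbrbrbr) = { 0,1/2,5/8,21/32 | 43/64,11/16,3/4,1 } => 85/128
value(brbrbrbrr) = { 0,1/2,5/8,21/32 | 85/128,43/64,11/16,3/4,1 } => 169/256
value(brbrbrbrrr) = { 0,1/2,5/8,21/32 | 169/256,85/128,43/64,11/16,3/4,1 } => 337/512
value(brbrbrbrrrr) = { 0,1/2,5/8,21/32 | 337/512,169/256,85/128,43/64,11/16,3/4,1 } => 673/1024

673/1024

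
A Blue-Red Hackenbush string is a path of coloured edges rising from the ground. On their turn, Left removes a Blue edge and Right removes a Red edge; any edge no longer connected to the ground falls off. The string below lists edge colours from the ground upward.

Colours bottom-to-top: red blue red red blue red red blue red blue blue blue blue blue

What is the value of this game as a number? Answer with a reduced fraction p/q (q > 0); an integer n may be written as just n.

-6977/8192

Build value(s[:k]) for k = 1..14, string s = red blue red red blue red red blue red blue blue blue blue blue.
value(r) = {  | 0 } → -1
value(rb) = { -1 | 0 } → -1/2
value(rbr) = { -1 | -1/2,0 } → -3/4
value(rbrr) = { -1 | -3/4,-1/2,0 } → -7/8
value(rbrrb) = { -1,-7/8 | -3/4,-1/2,0 } → -13/16
value(rbrrbr) = { -1,-7/8 | -13/16,-3/4,-1/2,0 } → -27/32
value(rbrrbrr) = { -1,-7/8 | -27/32,-13/16,-3/4,-1/2,0 } → -55/64
value(rbrrbrrb) = { -1,-7/8,-55/64 | -27/32,-13/16,-3/4,-1/2,0 } → -109/128
value(rbrrbrrbr) = { -1,-7/8,-55/64 | -109/128,-27/32,-13/16,-3/4,-1/2,0 } → -219/256
value(rbrrbrrbrb) = { -1,-7/8,-55/64,-219/256 | -109/128,-27/32,-13/16,-3/4,-1/2,0 } → -437/512
value(rbrrbrrbrbb) = { -1,-7/8,-55/64,-219/256,-437/512 | -109/128,-27/32,-13/16,-3/4,-1/2,0 } → -873/1024
value(rbrrbrrbrbbb) = { -1,-7/8,-55/64,-219/256,-437/512,-873/1024 | -109/128,-27/32,-13/16,-3/4,-1/2,0 } → -1745/2048
value(rbrrbrrbrbbbb) = { -1,-7/8,-55/64,-219/256,-437/512,-873/1024,-1745/2048 | -109/128,-27/32,-13/16,-3/4,-1/2,0 } → -3489/4096
value(rbrrbrrbrbbbbb) = { -1,-7/8,-55/64,-219/256,-437/512,-873/1024,-1745/2048,-3489/4096 | -109/128,-27/32,-13/16,-3/4,-1/2,0 } → -6977/8192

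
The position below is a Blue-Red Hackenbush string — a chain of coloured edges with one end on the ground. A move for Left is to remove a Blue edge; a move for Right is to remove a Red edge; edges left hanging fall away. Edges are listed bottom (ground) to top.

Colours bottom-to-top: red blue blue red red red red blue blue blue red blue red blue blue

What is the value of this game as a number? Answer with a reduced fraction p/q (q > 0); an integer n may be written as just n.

G_1 [r]  L=[·]  R=[0]  -> -1
G_2 [rb]  L=[-1]  R=[0]  -> -1/2
G_3 [rbb]  L=[-1, -1/2]  R=[0]  -> -1/4
G_4 [rbbr]  L=[-1, -1/2]  R=[-1/4, 0]  -> -3/8
G_5 [rbbrr]  L=[-1, -1/2]  R=[-3/8, -1/4, 0]  -> -7/16
G_6 [rbbrrr]  L=[-1, -1/2]  R=[-7/16, -3/8, -1/4, 0]  -> -15/32
G_7 [rbbrrrr]  L=[-1, -1/2]  R=[-15/32, -7/16, -3/8, -1/4, 0]  -> -31/64
G_8 [rbbrrrrb]  L=[-1, -1/2, -31/64]  R=[-15/32, -7/16, -3/8, -1/4, 0]  -> -61/128
G_9 [rbbrrrrbb]  L=[-1, -1/2, -31/64, -61/128]  R=[-15/32, -7/16, -3/8, -1/4, 0]  -> -121/256
G_10 [rbbrrrrbbb]  L=[-1, -1/2, -31/64, -61/128, -121/256]  R=[-15/32, -7/16, -3/8, -1/4, 0]  -> -241/512
G_11 [rbbrrrrbbbr]  L=[-1, -1/2, -31/64, -61/128, -121/256]  R=[-241/512, -15/32, -7/16, -3/8, -1/4, 0]  -> -483/1024
G_12 [rbbrrrrbbbrb]  L=[-1, -1/2, -31/64, -61/128, -121/256, -483/1024]  R=[-241/512, -15/32, -7/16, -3/8, -1/4, 0]  -> -965/2048
G_13 [rbbrrrrbbbrbr]  L=[-1, -1/2, -31/64, -61/128, -121/256, -483/1024]  R=[-965/2048, -241/512, -15/32, -7/16, -3/8, -1/4, 0]  -> -1931/4096
G_14 [rbbrrrrbbbrbrb]  L=[-1, -1/2, -31/64, -61/128, -121/256, -483/1024, -1931/4096]  R=[-965/2048, -241/512, -15/32, -7/16, -3/8, -1/4, 0]  -> -3861/8192
G_15 [rbbrrrrbbbrbrbb]  L=[-1, -1/2, -31/64, -61/128, -121/256, -483/1024, -1931/4096, -3861/8192]  R=[-965/2048, -241/512, -15/32, -7/16, -3/8, -1/4, 0]  -> -7721/16384

-7721/16384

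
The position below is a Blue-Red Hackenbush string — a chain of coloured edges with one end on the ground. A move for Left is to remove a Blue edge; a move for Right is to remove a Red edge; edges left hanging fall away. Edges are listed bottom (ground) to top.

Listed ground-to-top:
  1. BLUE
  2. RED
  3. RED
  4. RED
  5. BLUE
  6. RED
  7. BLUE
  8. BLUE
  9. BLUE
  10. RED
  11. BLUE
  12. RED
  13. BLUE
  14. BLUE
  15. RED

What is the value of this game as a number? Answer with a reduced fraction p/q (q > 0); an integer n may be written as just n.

2989/16384

B: Left { 0 }, Right {  } => simplest 1
BR: Left { 0 }, Right { 1 } => simplest 1/2
BRR: Left { 0 }, Right { 1/2, 1 } => simplest 1/4
BRRR: Left { 0 }, Right { 1/4, 1/2, 1 } => simplest 1/8
BRRRB: Left { 0, 1/8 }, Right { 1/4, 1/2, 1 } => simplest 3/16
BRRRBR: Left { 0, 1/8 }, Right { 3/16, 1/4, 1/2, 1 } => simplest 5/32
BRRRBRB: Left { 0, 1/8, 5/32 }, Right { 3/16, 1/4, 1/2, 1 } => simplest 11/64
BRRRBRBB: Left { 0, 1/8, 5/32, 11/64 }, Right { 3/16, 1/4, 1/2, 1 } => simplest 23/128
BRRRBRBBB: Left { 0, 1/8, 5/32, 11/64, 23/128 }, Right { 3/16, 1/4, 1/2, 1 } => simplest 47/256
BRRRBRBBBR: Left { 0, 1/8, 5/32, 11/64, 23/128 }, Right { 47/256, 3/16, 1/4, 1/2, 1 } => simplest 93/512
BRRRBRBBBRB: Left { 0, 1/8, 5/32, 11/64, 23/128, 93/512 }, Right { 47/256, 3/16, 1/4, 1/2, 1 } => simplest 187/1024
BRRRBRBBBRBR: Left { 0, 1/8, 5/32, 11/64, 23/128, 93/512 }, Right { 187/1024, 47/256, 3/16, 1/4, 1/2, 1 } => simplest 373/2048
BRRRBRBBBRBRB: Left { 0, 1/8, 5/32, 11/64, 23/128, 93/512, 373/2048 }, Right { 187/1024, 47/256, 3/16, 1/4, 1/2, 1 } => simplest 747/4096
BRRRBRBBBRBRBB: Left { 0, 1/8, 5/32, 11/64, 23/128, 93/512, 373/2048, 747/4096 }, Right { 187/1024, 47/256, 3/16, 1/4, 1/2, 1 } => simplest 1495/8192
BRRRBRBBBRBRBBR: Left { 0, 1/8, 5/32, 11/64, 23/128, 93/512, 373/2048, 747/4096 }, Right { 1495/8192, 187/1024, 47/256, 3/16, 1/4, 1/2, 1 } => simplest 2989/16384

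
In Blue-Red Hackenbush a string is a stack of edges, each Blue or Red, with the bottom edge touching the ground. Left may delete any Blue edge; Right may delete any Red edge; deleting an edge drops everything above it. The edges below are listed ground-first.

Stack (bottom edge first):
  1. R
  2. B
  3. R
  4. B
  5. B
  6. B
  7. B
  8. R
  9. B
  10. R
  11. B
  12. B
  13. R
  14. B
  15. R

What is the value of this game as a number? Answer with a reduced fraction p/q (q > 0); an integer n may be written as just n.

step 1: add R to get R; options L={ (no moves) } R={ 0 } so -1
step 2: add B to get RB; options L={ -1 } R={ 0 } so -1/2
step 3: add R to get RBR; options L={ -1 } R={ -1/2, 0 } so -3/4
step 4: add B to get RBRB; options L={ -1, -3/4 } R={ -1/2, 0 } so -5/8
step 5: add B to get RBRBB; options L={ -1, -3/4, -5/8 } R={ -1/2, 0 } so -9/16
step 6: add B to get RBRBBB; options L={ -1, -3/4, -5/8, -9/16 } R={ -1/2, 0 } so -17/32
step 7: add B to get RBRBBBB; options L={ -1, -3/4, -5/8, -9/16, -17/32 } R={ -1/2, 0 } so -33/64
step 8: add R to get RBRBBBBR; options L={ -1, -3/4, -5/8, -9/16, -17/32 } R={ -33/64, -1/2, 0 } so -67/128
step 9: add B to get RBRBBBBRB; options L={ -1, -3/4, -5/8, -9/16, -17/32, -67/128 } R={ -33/64, -1/2, 0 } so -133/256
step 10: add R to get RBRBBBBRBR; options L={ -1, -3/4, -5/8, -9/16, -17/32, -67/128 } R={ -133/256, -33/64, -1/2, 0 } so -267/512
step 11: add B to get RBRBBBBRBRB; options L={ -1, -3/4, -5/8, -9/16, -17/32, -67/128, -267/512 } R={ -133/256, -33/64, -1/2, 0 } so -533/1024
step 12: add B to get RBRBBBBRBRBB; options L={ -1, -3/4, -5/8, -9/16, -17/32, -67/128, -267/512, -533/1024 } R={ -133/256, -33/64, -1/2, 0 } so -1065/2048
step 13: add R to get RBRBBBBRBRBBR; options L={ -1, -3/4, -5/8, -9/16, -17/32, -67/128, -267/512, -533/1024 } R={ -1065/2048, -133/256, -33/64, -1/2, 0 } so -2131/4096
step 14: add B to get RBRBBBBRBRBBRB; options L={ -1, -3/4, -5/8, -9/16, -17/32, -67/128, -267/512, -533/1024, -2131/4096 } R={ -1065/2048, -133/256, -33/64, -1/2, 0 } so -4261/8192
step 15: add R to get RBRBBBBRBRBBRBR; options L={ -1, -3/4, -5/8, -9/16, -17/32, -67/128, -267/512, -533/1024, -2131/4096 } R={ -4261/8192, -1065/2048, -133/256, -33/64, -1/2, 0 } so -8523/16384

-8523/16384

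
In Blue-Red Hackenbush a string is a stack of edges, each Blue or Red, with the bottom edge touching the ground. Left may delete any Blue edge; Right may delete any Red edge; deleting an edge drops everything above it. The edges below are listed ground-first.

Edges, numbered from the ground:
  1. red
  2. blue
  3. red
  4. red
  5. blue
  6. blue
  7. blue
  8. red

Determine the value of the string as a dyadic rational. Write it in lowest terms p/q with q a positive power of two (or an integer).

Build val(s[:k]) for k = 1..8, string s = red blue red red blue blue blue red.
r: Left { (no moves) }, Right { 0 } => simplest -1
rb: Left { -1 }, Right { 0 } => simplest -1/2
rbr: Left { -1 }, Right { -1/2,0 } => simplest -3/4
rbrr: Left { -1 }, Right { -3/4,-1/2,0 } => simplest -7/8
rbrrb: Left { -1,-7/8 }, Right { -3/4,-1/2,0 } => simplest -13/16
rbrrbb: Left { -1,-7/8,-13/16 }, Right { -3/4,-1/2,0 } => simplest -25/32
rbrrbbb: Left { -1,-7/8,-13/16,-25/32 }, Right { -3/4,-1/2,0 } => simplest -49/64
rbrrbbbr: Left { -1,-7/8,-13/16,-25/32 }, Right { -49/64,-3/4,-1/2,0 } => simplest -99/128

-99/128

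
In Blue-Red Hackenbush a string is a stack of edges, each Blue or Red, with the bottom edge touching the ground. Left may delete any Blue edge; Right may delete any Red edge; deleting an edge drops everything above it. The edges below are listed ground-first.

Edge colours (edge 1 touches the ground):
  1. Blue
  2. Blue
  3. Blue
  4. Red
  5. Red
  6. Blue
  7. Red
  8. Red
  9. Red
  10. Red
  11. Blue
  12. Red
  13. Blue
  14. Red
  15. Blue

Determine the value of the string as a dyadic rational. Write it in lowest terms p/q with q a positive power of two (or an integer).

9259/4096

step 1: add Blue to get B; options L={ 0 } R={ ∅ } gives 1
step 2: add Blue to get BB; options L={ 0,1 } R={ ∅ } gives 2
step 3: add Blue to get BBB; options L={ 0,1,2 } R={ ∅ } gives 3
step 4: add Red to get BBBR; options L={ 0,1,2 } R={ 3 } gives 5/2
step 5: add Red to get BBBRR; options L={ 0,1,2 } R={ 5/2,3 } gives 9/4
step 6: add Blue to get BBBRRB; options L={ 0,1,2,9/4 } R={ 5/2,3 } gives 19/8
step 7: add Red to get BBBRRBR; options L={ 0,1,2,9/4 } R={ 19/8,5/2,3 } gives 37/16
step 8: add Red to get BBBRRBRR; options L={ 0,1,2,9/4 } R={ 37/16,19/8,5/2,3 } gives 73/32
step 9: add Red to get BBBRRBRRR; options L={ 0,1,2,9/4 } R={ 73/32,37/16,19/8,5/2,3 } gives 145/64
step 10: add Red to get BBBRRBRRRR; options L={ 0,1,2,9/4 } R={ 145/64,73/32,37/16,19/8,5/2,3 } gives 289/128
step 11: add Blue to get BBBRRBRRRRB; options L={ 0,1,2,9/4,289/128 } R={ 145/64,73/32,37/16,19/8,5/2,3 } gives 579/256
step 12: add Red to get BBBRRBRRRRBR; options L={ 0,1,2,9/4,289/128 } R={ 579/256,145/64,73/32,37/16,19/8,5/2,3 } gives 1157/512
step 13: add Blue to get BBBRRBRRRRBRB; options L={ 0,1,2,9/4,289/128,1157/512 } R={ 579/256,145/64,73/32,37/16,19/8,5/2,3 } gives 2315/1024
step 14: add Red to get BBBRRBRRRRBRBR; options L={ 0,1,2,9/4,289/128,1157/512 } R={ 2315/1024,579/256,145/64,73/32,37/16,19/8,5/2,3 } gives 4629/2048
step 15: add Blue to get BBBRRBRRRRBRBRB; options L={ 0,1,2,9/4,289/128,1157/512,4629/2048 } R={ 2315/1024,579/256,145/64,73/32,37/16,19/8,5/2,3 } gives 9259/4096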